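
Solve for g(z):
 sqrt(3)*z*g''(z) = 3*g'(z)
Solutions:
 g(z) = C1 + C2*z^(1 + sqrt(3))


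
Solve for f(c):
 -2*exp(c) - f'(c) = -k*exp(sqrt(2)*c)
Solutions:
 f(c) = C1 + sqrt(2)*k*exp(sqrt(2)*c)/2 - 2*exp(c)


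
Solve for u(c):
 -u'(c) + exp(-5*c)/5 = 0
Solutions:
 u(c) = C1 - exp(-5*c)/25


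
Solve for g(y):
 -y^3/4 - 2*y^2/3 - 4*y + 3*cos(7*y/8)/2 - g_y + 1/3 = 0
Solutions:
 g(y) = C1 - y^4/16 - 2*y^3/9 - 2*y^2 + y/3 + 12*sin(7*y/8)/7


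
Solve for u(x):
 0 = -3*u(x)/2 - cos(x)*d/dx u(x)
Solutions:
 u(x) = C1*(sin(x) - 1)^(3/4)/(sin(x) + 1)^(3/4)


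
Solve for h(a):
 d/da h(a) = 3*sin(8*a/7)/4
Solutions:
 h(a) = C1 - 21*cos(8*a/7)/32


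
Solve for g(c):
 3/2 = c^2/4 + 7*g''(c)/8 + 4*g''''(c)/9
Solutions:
 g(c) = C1 + C2*c + C3*sin(3*sqrt(14)*c/8) + C4*cos(3*sqrt(14)*c/8) - c^4/42 + 442*c^2/441


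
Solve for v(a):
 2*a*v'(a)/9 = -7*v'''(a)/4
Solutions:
 v(a) = C1 + Integral(C2*airyai(-2*147^(1/3)*a/21) + C3*airybi(-2*147^(1/3)*a/21), a)


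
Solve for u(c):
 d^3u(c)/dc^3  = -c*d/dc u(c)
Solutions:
 u(c) = C1 + Integral(C2*airyai(-c) + C3*airybi(-c), c)


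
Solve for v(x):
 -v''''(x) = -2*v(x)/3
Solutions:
 v(x) = C1*exp(-2^(1/4)*3^(3/4)*x/3) + C2*exp(2^(1/4)*3^(3/4)*x/3) + C3*sin(2^(1/4)*3^(3/4)*x/3) + C4*cos(2^(1/4)*3^(3/4)*x/3)


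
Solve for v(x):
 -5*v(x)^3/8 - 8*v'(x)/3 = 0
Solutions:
 v(x) = -4*sqrt(2)*sqrt(-1/(C1 - 15*x))
 v(x) = 4*sqrt(2)*sqrt(-1/(C1 - 15*x))


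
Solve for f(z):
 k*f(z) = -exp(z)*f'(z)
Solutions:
 f(z) = C1*exp(k*exp(-z))


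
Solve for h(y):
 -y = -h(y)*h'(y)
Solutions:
 h(y) = -sqrt(C1 + y^2)
 h(y) = sqrt(C1 + y^2)


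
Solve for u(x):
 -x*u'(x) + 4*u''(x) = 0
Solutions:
 u(x) = C1 + C2*erfi(sqrt(2)*x/4)


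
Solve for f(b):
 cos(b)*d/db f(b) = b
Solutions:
 f(b) = C1 + Integral(b/cos(b), b)


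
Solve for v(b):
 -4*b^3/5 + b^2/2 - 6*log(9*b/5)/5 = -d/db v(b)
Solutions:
 v(b) = C1 + b^4/5 - b^3/6 + 6*b*log(b)/5 - 6*b*log(5)/5 - 6*b/5 + 12*b*log(3)/5


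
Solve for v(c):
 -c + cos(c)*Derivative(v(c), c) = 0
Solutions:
 v(c) = C1 + Integral(c/cos(c), c)


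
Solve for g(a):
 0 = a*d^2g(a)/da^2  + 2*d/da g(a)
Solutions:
 g(a) = C1 + C2/a


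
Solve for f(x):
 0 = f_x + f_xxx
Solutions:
 f(x) = C1 + C2*sin(x) + C3*cos(x)


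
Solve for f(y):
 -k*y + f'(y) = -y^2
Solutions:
 f(y) = C1 + k*y^2/2 - y^3/3


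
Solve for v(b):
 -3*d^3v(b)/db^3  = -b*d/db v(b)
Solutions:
 v(b) = C1 + Integral(C2*airyai(3^(2/3)*b/3) + C3*airybi(3^(2/3)*b/3), b)


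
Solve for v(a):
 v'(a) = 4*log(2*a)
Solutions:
 v(a) = C1 + 4*a*log(a) - 4*a + a*log(16)


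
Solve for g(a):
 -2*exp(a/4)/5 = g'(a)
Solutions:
 g(a) = C1 - 8*exp(a/4)/5


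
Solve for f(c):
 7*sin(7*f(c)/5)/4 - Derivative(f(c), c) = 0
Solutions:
 -7*c/4 + 5*log(cos(7*f(c)/5) - 1)/14 - 5*log(cos(7*f(c)/5) + 1)/14 = C1


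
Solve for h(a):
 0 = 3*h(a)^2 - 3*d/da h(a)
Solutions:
 h(a) = -1/(C1 + a)


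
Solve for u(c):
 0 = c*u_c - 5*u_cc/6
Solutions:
 u(c) = C1 + C2*erfi(sqrt(15)*c/5)


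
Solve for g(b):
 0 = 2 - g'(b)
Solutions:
 g(b) = C1 + 2*b


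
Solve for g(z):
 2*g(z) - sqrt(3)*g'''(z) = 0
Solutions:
 g(z) = C3*exp(2^(1/3)*3^(5/6)*z/3) + (C1*sin(6^(1/3)*z/2) + C2*cos(6^(1/3)*z/2))*exp(-2^(1/3)*3^(5/6)*z/6)


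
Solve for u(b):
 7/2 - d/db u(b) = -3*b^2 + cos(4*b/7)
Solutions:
 u(b) = C1 + b^3 + 7*b/2 - 7*sin(4*b/7)/4


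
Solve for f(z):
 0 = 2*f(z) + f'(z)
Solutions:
 f(z) = C1*exp(-2*z)


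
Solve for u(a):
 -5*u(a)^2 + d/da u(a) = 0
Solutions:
 u(a) = -1/(C1 + 5*a)


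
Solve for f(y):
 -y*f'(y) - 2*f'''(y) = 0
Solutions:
 f(y) = C1 + Integral(C2*airyai(-2^(2/3)*y/2) + C3*airybi(-2^(2/3)*y/2), y)


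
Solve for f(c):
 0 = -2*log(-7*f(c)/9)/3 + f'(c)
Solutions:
 -3*Integral(1/(log(-_y) - 2*log(3) + log(7)), (_y, f(c)))/2 = C1 - c


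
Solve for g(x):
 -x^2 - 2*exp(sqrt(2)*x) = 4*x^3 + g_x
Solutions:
 g(x) = C1 - x^4 - x^3/3 - sqrt(2)*exp(sqrt(2)*x)


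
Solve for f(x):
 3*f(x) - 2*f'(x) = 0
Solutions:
 f(x) = C1*exp(3*x/2)


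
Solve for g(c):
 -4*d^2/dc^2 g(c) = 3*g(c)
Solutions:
 g(c) = C1*sin(sqrt(3)*c/2) + C2*cos(sqrt(3)*c/2)


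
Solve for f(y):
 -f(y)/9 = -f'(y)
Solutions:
 f(y) = C1*exp(y/9)


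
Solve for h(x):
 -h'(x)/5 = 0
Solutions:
 h(x) = C1


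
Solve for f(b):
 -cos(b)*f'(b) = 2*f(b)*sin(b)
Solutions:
 f(b) = C1*cos(b)^2


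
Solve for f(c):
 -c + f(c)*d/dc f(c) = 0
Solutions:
 f(c) = -sqrt(C1 + c^2)
 f(c) = sqrt(C1 + c^2)


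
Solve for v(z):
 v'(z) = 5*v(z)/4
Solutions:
 v(z) = C1*exp(5*z/4)


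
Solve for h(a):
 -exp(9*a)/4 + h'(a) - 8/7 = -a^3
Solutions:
 h(a) = C1 - a^4/4 + 8*a/7 + exp(9*a)/36


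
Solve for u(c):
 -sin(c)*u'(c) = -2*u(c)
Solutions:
 u(c) = C1*(cos(c) - 1)/(cos(c) + 1)


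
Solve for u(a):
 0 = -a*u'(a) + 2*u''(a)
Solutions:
 u(a) = C1 + C2*erfi(a/2)


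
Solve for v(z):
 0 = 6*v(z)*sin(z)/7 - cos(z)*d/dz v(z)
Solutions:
 v(z) = C1/cos(z)^(6/7)


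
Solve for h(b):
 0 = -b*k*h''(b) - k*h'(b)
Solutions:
 h(b) = C1 + C2*log(b)


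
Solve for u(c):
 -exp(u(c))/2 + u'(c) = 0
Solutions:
 u(c) = log(-1/(C1 + c)) + log(2)


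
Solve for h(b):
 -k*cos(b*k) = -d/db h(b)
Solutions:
 h(b) = C1 + sin(b*k)


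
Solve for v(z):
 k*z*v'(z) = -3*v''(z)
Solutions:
 v(z) = Piecewise((-sqrt(6)*sqrt(pi)*C1*erf(sqrt(6)*sqrt(k)*z/6)/(2*sqrt(k)) - C2, (k > 0) | (k < 0)), (-C1*z - C2, True))


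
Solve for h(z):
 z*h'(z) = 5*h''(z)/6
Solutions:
 h(z) = C1 + C2*erfi(sqrt(15)*z/5)


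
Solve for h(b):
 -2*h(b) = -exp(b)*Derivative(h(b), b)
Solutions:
 h(b) = C1*exp(-2*exp(-b))


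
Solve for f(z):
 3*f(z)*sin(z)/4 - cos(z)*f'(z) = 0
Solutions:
 f(z) = C1/cos(z)^(3/4)


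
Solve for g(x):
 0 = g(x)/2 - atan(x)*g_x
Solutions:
 g(x) = C1*exp(Integral(1/atan(x), x)/2)


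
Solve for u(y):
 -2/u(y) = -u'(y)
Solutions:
 u(y) = -sqrt(C1 + 4*y)
 u(y) = sqrt(C1 + 4*y)


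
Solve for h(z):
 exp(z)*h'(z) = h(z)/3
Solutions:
 h(z) = C1*exp(-exp(-z)/3)


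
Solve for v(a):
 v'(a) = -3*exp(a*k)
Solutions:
 v(a) = C1 - 3*exp(a*k)/k


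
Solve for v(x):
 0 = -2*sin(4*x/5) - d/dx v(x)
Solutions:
 v(x) = C1 + 5*cos(4*x/5)/2


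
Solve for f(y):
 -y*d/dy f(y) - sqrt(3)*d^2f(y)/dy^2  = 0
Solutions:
 f(y) = C1 + C2*erf(sqrt(2)*3^(3/4)*y/6)


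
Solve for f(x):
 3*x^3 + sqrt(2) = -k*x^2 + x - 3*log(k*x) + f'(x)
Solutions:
 f(x) = C1 + k*x^3/3 + 3*x^4/4 - x^2/2 + 3*x*log(k*x) + x*(-3 + sqrt(2))


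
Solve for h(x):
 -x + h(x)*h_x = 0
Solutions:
 h(x) = -sqrt(C1 + x^2)
 h(x) = sqrt(C1 + x^2)


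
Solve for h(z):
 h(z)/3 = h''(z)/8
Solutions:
 h(z) = C1*exp(-2*sqrt(6)*z/3) + C2*exp(2*sqrt(6)*z/3)


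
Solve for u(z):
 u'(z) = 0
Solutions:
 u(z) = C1


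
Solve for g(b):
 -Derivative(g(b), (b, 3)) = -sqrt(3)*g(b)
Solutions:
 g(b) = C3*exp(3^(1/6)*b) + (C1*sin(3^(2/3)*b/2) + C2*cos(3^(2/3)*b/2))*exp(-3^(1/6)*b/2)


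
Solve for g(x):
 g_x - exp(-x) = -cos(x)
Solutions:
 g(x) = C1 - sin(x) - exp(-x)


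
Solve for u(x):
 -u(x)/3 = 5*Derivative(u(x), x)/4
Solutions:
 u(x) = C1*exp(-4*x/15)


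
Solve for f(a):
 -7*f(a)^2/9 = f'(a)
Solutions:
 f(a) = 9/(C1 + 7*a)


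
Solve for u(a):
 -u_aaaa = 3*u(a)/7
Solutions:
 u(a) = (C1*sin(sqrt(2)*3^(1/4)*7^(3/4)*a/14) + C2*cos(sqrt(2)*3^(1/4)*7^(3/4)*a/14))*exp(-sqrt(2)*3^(1/4)*7^(3/4)*a/14) + (C3*sin(sqrt(2)*3^(1/4)*7^(3/4)*a/14) + C4*cos(sqrt(2)*3^(1/4)*7^(3/4)*a/14))*exp(sqrt(2)*3^(1/4)*7^(3/4)*a/14)


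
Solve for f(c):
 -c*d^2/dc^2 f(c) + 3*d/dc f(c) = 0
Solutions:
 f(c) = C1 + C2*c^4


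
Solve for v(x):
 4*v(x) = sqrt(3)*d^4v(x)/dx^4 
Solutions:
 v(x) = C1*exp(-sqrt(2)*3^(7/8)*x/3) + C2*exp(sqrt(2)*3^(7/8)*x/3) + C3*sin(sqrt(2)*3^(7/8)*x/3) + C4*cos(sqrt(2)*3^(7/8)*x/3)


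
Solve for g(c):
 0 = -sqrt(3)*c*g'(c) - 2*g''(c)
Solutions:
 g(c) = C1 + C2*erf(3^(1/4)*c/2)


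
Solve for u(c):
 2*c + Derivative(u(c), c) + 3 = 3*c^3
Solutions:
 u(c) = C1 + 3*c^4/4 - c^2 - 3*c


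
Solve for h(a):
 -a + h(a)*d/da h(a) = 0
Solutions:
 h(a) = -sqrt(C1 + a^2)
 h(a) = sqrt(C1 + a^2)


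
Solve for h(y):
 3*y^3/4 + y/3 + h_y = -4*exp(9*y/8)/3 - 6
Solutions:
 h(y) = C1 - 3*y^4/16 - y^2/6 - 6*y - 32*exp(9*y/8)/27


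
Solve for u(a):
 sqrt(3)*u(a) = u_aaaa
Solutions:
 u(a) = C1*exp(-3^(1/8)*a) + C2*exp(3^(1/8)*a) + C3*sin(3^(1/8)*a) + C4*cos(3^(1/8)*a)


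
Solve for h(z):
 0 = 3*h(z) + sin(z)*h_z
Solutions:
 h(z) = C1*(cos(z) + 1)^(3/2)/(cos(z) - 1)^(3/2)


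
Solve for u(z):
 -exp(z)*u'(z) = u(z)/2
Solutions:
 u(z) = C1*exp(exp(-z)/2)


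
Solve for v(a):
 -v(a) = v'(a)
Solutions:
 v(a) = C1*exp(-a)


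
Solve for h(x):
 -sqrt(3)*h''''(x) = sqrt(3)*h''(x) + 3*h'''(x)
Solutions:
 h(x) = C1 + C2*x + (C3*sin(x/2) + C4*cos(x/2))*exp(-sqrt(3)*x/2)


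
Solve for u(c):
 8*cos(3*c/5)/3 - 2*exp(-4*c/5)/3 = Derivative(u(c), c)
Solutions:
 u(c) = C1 + 40*sin(3*c/5)/9 + 5*exp(-4*c/5)/6


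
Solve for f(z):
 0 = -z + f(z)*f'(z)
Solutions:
 f(z) = -sqrt(C1 + z^2)
 f(z) = sqrt(C1 + z^2)


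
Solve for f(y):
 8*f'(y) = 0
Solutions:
 f(y) = C1


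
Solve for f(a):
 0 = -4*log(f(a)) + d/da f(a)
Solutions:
 li(f(a)) = C1 + 4*a


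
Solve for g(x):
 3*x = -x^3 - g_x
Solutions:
 g(x) = C1 - x^4/4 - 3*x^2/2


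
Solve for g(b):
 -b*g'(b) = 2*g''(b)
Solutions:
 g(b) = C1 + C2*erf(b/2)


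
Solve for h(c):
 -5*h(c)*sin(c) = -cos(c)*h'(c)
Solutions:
 h(c) = C1/cos(c)^5


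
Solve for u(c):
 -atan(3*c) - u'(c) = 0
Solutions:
 u(c) = C1 - c*atan(3*c) + log(9*c^2 + 1)/6


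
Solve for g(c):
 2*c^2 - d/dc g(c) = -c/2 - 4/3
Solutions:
 g(c) = C1 + 2*c^3/3 + c^2/4 + 4*c/3


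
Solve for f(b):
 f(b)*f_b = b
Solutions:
 f(b) = -sqrt(C1 + b^2)
 f(b) = sqrt(C1 + b^2)


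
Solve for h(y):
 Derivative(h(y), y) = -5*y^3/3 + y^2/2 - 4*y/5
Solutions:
 h(y) = C1 - 5*y^4/12 + y^3/6 - 2*y^2/5


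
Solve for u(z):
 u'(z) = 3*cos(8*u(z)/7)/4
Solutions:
 -3*z/4 - 7*log(sin(8*u(z)/7) - 1)/16 + 7*log(sin(8*u(z)/7) + 1)/16 = C1


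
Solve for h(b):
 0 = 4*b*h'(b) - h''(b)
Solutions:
 h(b) = C1 + C2*erfi(sqrt(2)*b)


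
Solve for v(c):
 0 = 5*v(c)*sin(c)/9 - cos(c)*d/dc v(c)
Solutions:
 v(c) = C1/cos(c)^(5/9)


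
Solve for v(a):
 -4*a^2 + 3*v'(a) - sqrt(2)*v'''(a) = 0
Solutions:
 v(a) = C1 + C2*exp(-2^(3/4)*sqrt(3)*a/2) + C3*exp(2^(3/4)*sqrt(3)*a/2) + 4*a^3/9 + 8*sqrt(2)*a/9


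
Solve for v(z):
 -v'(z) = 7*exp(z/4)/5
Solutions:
 v(z) = C1 - 28*exp(z/4)/5


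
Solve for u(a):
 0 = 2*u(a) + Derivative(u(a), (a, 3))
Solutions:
 u(a) = C3*exp(-2^(1/3)*a) + (C1*sin(2^(1/3)*sqrt(3)*a/2) + C2*cos(2^(1/3)*sqrt(3)*a/2))*exp(2^(1/3)*a/2)


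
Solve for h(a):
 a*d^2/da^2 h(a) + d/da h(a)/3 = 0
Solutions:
 h(a) = C1 + C2*a^(2/3)


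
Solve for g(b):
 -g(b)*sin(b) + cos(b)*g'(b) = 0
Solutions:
 g(b) = C1/cos(b)


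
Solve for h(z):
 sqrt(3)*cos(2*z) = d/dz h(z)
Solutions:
 h(z) = C1 + sqrt(3)*sin(2*z)/2


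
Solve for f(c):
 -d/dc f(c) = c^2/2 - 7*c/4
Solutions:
 f(c) = C1 - c^3/6 + 7*c^2/8


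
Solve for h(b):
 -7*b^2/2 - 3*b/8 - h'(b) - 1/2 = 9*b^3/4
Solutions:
 h(b) = C1 - 9*b^4/16 - 7*b^3/6 - 3*b^2/16 - b/2


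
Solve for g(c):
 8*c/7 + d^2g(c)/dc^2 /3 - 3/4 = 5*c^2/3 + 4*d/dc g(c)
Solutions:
 g(c) = C1 + C2*exp(12*c) - 5*c^3/36 + 109*c^2/1008 - 1025*c/6048


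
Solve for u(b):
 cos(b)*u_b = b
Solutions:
 u(b) = C1 + Integral(b/cos(b), b)


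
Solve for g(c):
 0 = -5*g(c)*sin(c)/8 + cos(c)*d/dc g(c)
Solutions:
 g(c) = C1/cos(c)^(5/8)


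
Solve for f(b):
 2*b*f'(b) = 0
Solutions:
 f(b) = C1


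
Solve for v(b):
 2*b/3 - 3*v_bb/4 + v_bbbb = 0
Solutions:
 v(b) = C1 + C2*b + C3*exp(-sqrt(3)*b/2) + C4*exp(sqrt(3)*b/2) + 4*b^3/27


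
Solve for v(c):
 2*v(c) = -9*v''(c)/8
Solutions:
 v(c) = C1*sin(4*c/3) + C2*cos(4*c/3)


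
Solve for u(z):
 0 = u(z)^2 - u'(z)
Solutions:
 u(z) = -1/(C1 + z)


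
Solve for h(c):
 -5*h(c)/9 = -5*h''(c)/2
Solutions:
 h(c) = C1*exp(-sqrt(2)*c/3) + C2*exp(sqrt(2)*c/3)


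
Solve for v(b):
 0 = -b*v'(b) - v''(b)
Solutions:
 v(b) = C1 + C2*erf(sqrt(2)*b/2)


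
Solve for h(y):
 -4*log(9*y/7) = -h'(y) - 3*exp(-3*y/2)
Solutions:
 h(y) = C1 + 4*y*log(y) + 4*y*(-log(7) - 1 + 2*log(3)) + 2*exp(-3*y/2)


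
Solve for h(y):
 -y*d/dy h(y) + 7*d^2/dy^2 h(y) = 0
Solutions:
 h(y) = C1 + C2*erfi(sqrt(14)*y/14)


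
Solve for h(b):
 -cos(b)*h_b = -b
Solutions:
 h(b) = C1 + Integral(b/cos(b), b)


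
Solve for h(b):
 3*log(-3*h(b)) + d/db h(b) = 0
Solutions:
 Integral(1/(log(-_y) + log(3)), (_y, h(b)))/3 = C1 - b


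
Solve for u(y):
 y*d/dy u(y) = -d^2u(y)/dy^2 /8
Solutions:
 u(y) = C1 + C2*erf(2*y)


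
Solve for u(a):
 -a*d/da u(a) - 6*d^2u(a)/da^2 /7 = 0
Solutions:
 u(a) = C1 + C2*erf(sqrt(21)*a/6)


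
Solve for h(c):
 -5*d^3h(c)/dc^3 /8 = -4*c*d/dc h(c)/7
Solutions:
 h(c) = C1 + Integral(C2*airyai(2*70^(2/3)*c/35) + C3*airybi(2*70^(2/3)*c/35), c)


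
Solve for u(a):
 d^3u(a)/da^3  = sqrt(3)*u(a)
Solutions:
 u(a) = C3*exp(3^(1/6)*a) + (C1*sin(3^(2/3)*a/2) + C2*cos(3^(2/3)*a/2))*exp(-3^(1/6)*a/2)


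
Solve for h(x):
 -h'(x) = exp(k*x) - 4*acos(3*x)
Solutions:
 h(x) = C1 + 4*x*acos(3*x) - 4*sqrt(1 - 9*x^2)/3 - Piecewise((exp(k*x)/k, Ne(k, 0)), (x, True))


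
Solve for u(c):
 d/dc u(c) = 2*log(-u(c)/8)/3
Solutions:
 -3*Integral(1/(log(-_y) - 3*log(2)), (_y, u(c)))/2 = C1 - c


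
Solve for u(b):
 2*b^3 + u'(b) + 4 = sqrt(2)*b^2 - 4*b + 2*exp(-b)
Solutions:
 u(b) = C1 - b^4/2 + sqrt(2)*b^3/3 - 2*b^2 - 4*b - 2*exp(-b)


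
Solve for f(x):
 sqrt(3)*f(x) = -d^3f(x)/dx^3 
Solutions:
 f(x) = C3*exp(-3^(1/6)*x) + (C1*sin(3^(2/3)*x/2) + C2*cos(3^(2/3)*x/2))*exp(3^(1/6)*x/2)


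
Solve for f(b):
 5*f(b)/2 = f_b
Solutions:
 f(b) = C1*exp(5*b/2)


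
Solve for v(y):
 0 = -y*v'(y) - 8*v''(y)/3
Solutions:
 v(y) = C1 + C2*erf(sqrt(3)*y/4)


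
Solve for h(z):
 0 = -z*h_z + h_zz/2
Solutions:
 h(z) = C1 + C2*erfi(z)


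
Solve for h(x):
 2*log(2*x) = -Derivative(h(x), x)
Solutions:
 h(x) = C1 - 2*x*log(x) - x*log(4) + 2*x


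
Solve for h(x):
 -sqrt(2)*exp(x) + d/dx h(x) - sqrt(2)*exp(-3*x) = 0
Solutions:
 h(x) = C1 + sqrt(2)*exp(x) - sqrt(2)*exp(-3*x)/3


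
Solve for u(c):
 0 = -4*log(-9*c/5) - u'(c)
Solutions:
 u(c) = C1 - 4*c*log(-c) + 4*c*(-2*log(3) + 1 + log(5))


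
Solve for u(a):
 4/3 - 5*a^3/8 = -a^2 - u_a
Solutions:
 u(a) = C1 + 5*a^4/32 - a^3/3 - 4*a/3


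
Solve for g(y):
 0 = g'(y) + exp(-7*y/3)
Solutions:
 g(y) = C1 + 3*exp(-7*y/3)/7


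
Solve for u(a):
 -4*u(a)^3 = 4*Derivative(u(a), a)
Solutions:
 u(a) = -sqrt(2)*sqrt(-1/(C1 - a))/2
 u(a) = sqrt(2)*sqrt(-1/(C1 - a))/2


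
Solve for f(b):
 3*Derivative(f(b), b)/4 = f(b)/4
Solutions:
 f(b) = C1*exp(b/3)


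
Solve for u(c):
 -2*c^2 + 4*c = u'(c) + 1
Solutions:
 u(c) = C1 - 2*c^3/3 + 2*c^2 - c


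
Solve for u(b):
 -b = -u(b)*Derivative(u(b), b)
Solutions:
 u(b) = -sqrt(C1 + b^2)
 u(b) = sqrt(C1 + b^2)


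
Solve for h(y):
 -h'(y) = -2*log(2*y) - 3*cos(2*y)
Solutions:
 h(y) = C1 + 2*y*log(y) - 2*y + 2*y*log(2) + 3*sin(2*y)/2


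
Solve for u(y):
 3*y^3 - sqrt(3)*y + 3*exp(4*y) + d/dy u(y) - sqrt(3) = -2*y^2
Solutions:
 u(y) = C1 - 3*y^4/4 - 2*y^3/3 + sqrt(3)*y^2/2 + sqrt(3)*y - 3*exp(4*y)/4


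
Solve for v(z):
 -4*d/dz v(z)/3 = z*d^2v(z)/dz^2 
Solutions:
 v(z) = C1 + C2/z^(1/3)


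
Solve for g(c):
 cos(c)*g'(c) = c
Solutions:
 g(c) = C1 + Integral(c/cos(c), c)


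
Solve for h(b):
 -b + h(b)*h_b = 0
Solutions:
 h(b) = -sqrt(C1 + b^2)
 h(b) = sqrt(C1 + b^2)


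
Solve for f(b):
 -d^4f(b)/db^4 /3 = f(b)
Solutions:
 f(b) = (C1*sin(sqrt(2)*3^(1/4)*b/2) + C2*cos(sqrt(2)*3^(1/4)*b/2))*exp(-sqrt(2)*3^(1/4)*b/2) + (C3*sin(sqrt(2)*3^(1/4)*b/2) + C4*cos(sqrt(2)*3^(1/4)*b/2))*exp(sqrt(2)*3^(1/4)*b/2)


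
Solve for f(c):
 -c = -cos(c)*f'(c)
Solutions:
 f(c) = C1 + Integral(c/cos(c), c)


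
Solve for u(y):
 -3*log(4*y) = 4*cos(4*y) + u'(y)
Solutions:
 u(y) = C1 - 3*y*log(y) - 6*y*log(2) + 3*y - sin(4*y)


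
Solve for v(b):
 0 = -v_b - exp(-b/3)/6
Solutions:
 v(b) = C1 + exp(-b/3)/2


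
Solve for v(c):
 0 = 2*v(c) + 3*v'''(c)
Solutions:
 v(c) = C3*exp(-2^(1/3)*3^(2/3)*c/3) + (C1*sin(2^(1/3)*3^(1/6)*c/2) + C2*cos(2^(1/3)*3^(1/6)*c/2))*exp(2^(1/3)*3^(2/3)*c/6)


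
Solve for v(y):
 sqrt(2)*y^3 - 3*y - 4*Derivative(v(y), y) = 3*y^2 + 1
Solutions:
 v(y) = C1 + sqrt(2)*y^4/16 - y^3/4 - 3*y^2/8 - y/4


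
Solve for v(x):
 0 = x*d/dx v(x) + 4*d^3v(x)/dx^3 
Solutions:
 v(x) = C1 + Integral(C2*airyai(-2^(1/3)*x/2) + C3*airybi(-2^(1/3)*x/2), x)


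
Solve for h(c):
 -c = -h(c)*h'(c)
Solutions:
 h(c) = -sqrt(C1 + c^2)
 h(c) = sqrt(C1 + c^2)


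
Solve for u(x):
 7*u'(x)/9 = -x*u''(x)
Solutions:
 u(x) = C1 + C2*x^(2/9)


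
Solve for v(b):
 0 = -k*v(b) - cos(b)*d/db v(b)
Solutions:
 v(b) = C1*exp(k*(log(sin(b) - 1) - log(sin(b) + 1))/2)


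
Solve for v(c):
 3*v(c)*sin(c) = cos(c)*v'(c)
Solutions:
 v(c) = C1/cos(c)^3


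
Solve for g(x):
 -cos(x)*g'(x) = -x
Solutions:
 g(x) = C1 + Integral(x/cos(x), x)


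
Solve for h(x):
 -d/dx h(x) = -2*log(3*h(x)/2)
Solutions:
 Integral(1/(-log(_y) - log(3) + log(2)), (_y, h(x)))/2 = C1 - x


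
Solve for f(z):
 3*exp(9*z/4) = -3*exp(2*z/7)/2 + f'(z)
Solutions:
 f(z) = C1 + 21*exp(2*z/7)/4 + 4*exp(9*z/4)/3


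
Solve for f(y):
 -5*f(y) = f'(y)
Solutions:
 f(y) = C1*exp(-5*y)


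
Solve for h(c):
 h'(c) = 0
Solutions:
 h(c) = C1


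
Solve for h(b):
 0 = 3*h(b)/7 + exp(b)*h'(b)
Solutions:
 h(b) = C1*exp(3*exp(-b)/7)


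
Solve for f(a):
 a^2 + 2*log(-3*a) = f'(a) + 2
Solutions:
 f(a) = C1 + a^3/3 + 2*a*log(-a) + 2*a*(-2 + log(3))


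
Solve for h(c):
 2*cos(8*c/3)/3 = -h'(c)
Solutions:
 h(c) = C1 - sin(8*c/3)/4


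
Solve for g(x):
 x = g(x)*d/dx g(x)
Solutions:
 g(x) = -sqrt(C1 + x^2)
 g(x) = sqrt(C1 + x^2)


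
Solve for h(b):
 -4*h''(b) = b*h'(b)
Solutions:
 h(b) = C1 + C2*erf(sqrt(2)*b/4)


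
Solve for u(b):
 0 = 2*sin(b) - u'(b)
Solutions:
 u(b) = C1 - 2*cos(b)


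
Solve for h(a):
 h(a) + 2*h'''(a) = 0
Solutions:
 h(a) = C3*exp(-2^(2/3)*a/2) + (C1*sin(2^(2/3)*sqrt(3)*a/4) + C2*cos(2^(2/3)*sqrt(3)*a/4))*exp(2^(2/3)*a/4)


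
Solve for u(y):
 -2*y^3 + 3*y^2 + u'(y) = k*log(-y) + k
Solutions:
 u(y) = C1 + k*y*log(-y) + y^4/2 - y^3


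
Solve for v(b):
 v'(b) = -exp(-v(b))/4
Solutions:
 v(b) = log(C1 - b/4)


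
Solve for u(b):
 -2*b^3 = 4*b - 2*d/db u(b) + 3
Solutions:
 u(b) = C1 + b^4/4 + b^2 + 3*b/2


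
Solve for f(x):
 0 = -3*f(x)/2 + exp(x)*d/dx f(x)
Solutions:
 f(x) = C1*exp(-3*exp(-x)/2)


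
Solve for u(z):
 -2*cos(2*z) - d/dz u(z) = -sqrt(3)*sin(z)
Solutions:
 u(z) = C1 - sin(2*z) - sqrt(3)*cos(z)


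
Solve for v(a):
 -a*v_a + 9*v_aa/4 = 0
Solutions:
 v(a) = C1 + C2*erfi(sqrt(2)*a/3)


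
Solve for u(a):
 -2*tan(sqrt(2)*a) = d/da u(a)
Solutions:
 u(a) = C1 + sqrt(2)*log(cos(sqrt(2)*a))


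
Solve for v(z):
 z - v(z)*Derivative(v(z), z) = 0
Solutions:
 v(z) = -sqrt(C1 + z^2)
 v(z) = sqrt(C1 + z^2)


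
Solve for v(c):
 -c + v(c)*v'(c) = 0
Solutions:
 v(c) = -sqrt(C1 + c^2)
 v(c) = sqrt(C1 + c^2)


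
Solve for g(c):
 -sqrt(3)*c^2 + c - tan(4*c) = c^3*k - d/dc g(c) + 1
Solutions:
 g(c) = C1 + c^4*k/4 + sqrt(3)*c^3/3 - c^2/2 + c - log(cos(4*c))/4


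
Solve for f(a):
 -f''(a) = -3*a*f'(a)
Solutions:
 f(a) = C1 + C2*erfi(sqrt(6)*a/2)


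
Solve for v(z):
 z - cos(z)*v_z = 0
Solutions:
 v(z) = C1 + Integral(z/cos(z), z)


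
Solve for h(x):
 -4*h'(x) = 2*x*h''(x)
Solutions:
 h(x) = C1 + C2/x


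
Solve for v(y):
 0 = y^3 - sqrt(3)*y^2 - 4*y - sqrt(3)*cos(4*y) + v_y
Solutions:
 v(y) = C1 - y^4/4 + sqrt(3)*y^3/3 + 2*y^2 + sqrt(3)*sin(4*y)/4


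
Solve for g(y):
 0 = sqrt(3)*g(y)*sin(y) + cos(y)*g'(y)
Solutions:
 g(y) = C1*cos(y)^(sqrt(3))


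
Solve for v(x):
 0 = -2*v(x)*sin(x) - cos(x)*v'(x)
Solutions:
 v(x) = C1*cos(x)^2


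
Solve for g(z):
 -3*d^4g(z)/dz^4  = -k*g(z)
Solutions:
 g(z) = C1*exp(-3^(3/4)*k^(1/4)*z/3) + C2*exp(3^(3/4)*k^(1/4)*z/3) + C3*exp(-3^(3/4)*I*k^(1/4)*z/3) + C4*exp(3^(3/4)*I*k^(1/4)*z/3)


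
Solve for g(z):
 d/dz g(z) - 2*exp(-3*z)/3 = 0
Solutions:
 g(z) = C1 - 2*exp(-3*z)/9


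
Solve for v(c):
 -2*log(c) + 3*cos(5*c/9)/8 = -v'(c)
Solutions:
 v(c) = C1 + 2*c*log(c) - 2*c - 27*sin(5*c/9)/40


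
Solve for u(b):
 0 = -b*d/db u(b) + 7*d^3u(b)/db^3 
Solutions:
 u(b) = C1 + Integral(C2*airyai(7^(2/3)*b/7) + C3*airybi(7^(2/3)*b/7), b)


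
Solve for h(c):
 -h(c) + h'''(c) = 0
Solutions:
 h(c) = C3*exp(c) + (C1*sin(sqrt(3)*c/2) + C2*cos(sqrt(3)*c/2))*exp(-c/2)


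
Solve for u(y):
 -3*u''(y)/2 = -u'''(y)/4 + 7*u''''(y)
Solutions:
 u(y) = C1 + C2*y + (C3*sin(sqrt(671)*y/56) + C4*cos(sqrt(671)*y/56))*exp(y/56)


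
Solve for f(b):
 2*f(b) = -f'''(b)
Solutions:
 f(b) = C3*exp(-2^(1/3)*b) + (C1*sin(2^(1/3)*sqrt(3)*b/2) + C2*cos(2^(1/3)*sqrt(3)*b/2))*exp(2^(1/3)*b/2)


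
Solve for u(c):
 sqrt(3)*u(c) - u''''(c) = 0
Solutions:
 u(c) = C1*exp(-3^(1/8)*c) + C2*exp(3^(1/8)*c) + C3*sin(3^(1/8)*c) + C4*cos(3^(1/8)*c)


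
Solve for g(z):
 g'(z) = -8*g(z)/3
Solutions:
 g(z) = C1*exp(-8*z/3)


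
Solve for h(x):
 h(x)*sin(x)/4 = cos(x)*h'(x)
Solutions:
 h(x) = C1/cos(x)^(1/4)


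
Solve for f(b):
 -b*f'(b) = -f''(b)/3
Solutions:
 f(b) = C1 + C2*erfi(sqrt(6)*b/2)


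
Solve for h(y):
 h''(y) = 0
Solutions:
 h(y) = C1 + C2*y


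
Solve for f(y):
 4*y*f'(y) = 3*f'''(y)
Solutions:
 f(y) = C1 + Integral(C2*airyai(6^(2/3)*y/3) + C3*airybi(6^(2/3)*y/3), y)


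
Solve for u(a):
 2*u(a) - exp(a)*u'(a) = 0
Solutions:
 u(a) = C1*exp(-2*exp(-a))


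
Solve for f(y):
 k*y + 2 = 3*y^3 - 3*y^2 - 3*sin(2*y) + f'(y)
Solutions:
 f(y) = C1 + k*y^2/2 - 3*y^4/4 + y^3 + 2*y - 3*cos(2*y)/2


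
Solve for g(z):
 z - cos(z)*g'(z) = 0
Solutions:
 g(z) = C1 + Integral(z/cos(z), z)


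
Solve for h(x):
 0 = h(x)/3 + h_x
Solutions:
 h(x) = C1*exp(-x/3)


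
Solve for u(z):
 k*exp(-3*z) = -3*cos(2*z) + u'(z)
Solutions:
 u(z) = C1 - k*exp(-3*z)/3 + 3*sin(2*z)/2


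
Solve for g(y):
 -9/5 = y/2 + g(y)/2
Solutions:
 g(y) = -y - 18/5


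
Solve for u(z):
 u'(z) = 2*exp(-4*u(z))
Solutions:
 u(z) = log(-I*(C1 + 8*z)^(1/4))
 u(z) = log(I*(C1 + 8*z)^(1/4))
 u(z) = log(-(C1 + 8*z)^(1/4))
 u(z) = log(C1 + 8*z)/4


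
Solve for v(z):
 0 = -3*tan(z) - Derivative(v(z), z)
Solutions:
 v(z) = C1 + 3*log(cos(z))


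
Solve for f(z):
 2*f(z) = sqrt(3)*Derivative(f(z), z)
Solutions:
 f(z) = C1*exp(2*sqrt(3)*z/3)


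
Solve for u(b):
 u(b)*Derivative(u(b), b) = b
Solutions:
 u(b) = -sqrt(C1 + b^2)
 u(b) = sqrt(C1 + b^2)


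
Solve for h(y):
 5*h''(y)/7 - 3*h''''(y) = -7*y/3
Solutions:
 h(y) = C1 + C2*y + C3*exp(-sqrt(105)*y/21) + C4*exp(sqrt(105)*y/21) - 49*y^3/90


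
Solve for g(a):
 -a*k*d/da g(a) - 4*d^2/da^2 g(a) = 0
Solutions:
 g(a) = Piecewise((-sqrt(2)*sqrt(pi)*C1*erf(sqrt(2)*a*sqrt(k)/4)/sqrt(k) - C2, (k > 0) | (k < 0)), (-C1*a - C2, True))


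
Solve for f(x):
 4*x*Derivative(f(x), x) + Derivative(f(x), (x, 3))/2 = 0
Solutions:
 f(x) = C1 + Integral(C2*airyai(-2*x) + C3*airybi(-2*x), x)


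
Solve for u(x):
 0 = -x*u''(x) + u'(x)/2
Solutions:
 u(x) = C1 + C2*x^(3/2)


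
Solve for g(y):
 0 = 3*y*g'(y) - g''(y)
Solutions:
 g(y) = C1 + C2*erfi(sqrt(6)*y/2)


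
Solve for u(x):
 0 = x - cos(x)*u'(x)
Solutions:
 u(x) = C1 + Integral(x/cos(x), x)


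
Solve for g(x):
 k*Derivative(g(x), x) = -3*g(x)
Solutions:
 g(x) = C1*exp(-3*x/k)


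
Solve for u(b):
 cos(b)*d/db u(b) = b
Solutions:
 u(b) = C1 + Integral(b/cos(b), b)


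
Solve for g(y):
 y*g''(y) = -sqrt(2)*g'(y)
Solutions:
 g(y) = C1 + C2*y^(1 - sqrt(2))


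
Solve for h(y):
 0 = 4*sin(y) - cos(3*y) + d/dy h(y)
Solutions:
 h(y) = C1 + sin(3*y)/3 + 4*cos(y)


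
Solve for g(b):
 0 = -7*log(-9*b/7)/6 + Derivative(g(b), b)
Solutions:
 g(b) = C1 + 7*b*log(-b)/6 + 7*b*(-log(7) - 1 + 2*log(3))/6


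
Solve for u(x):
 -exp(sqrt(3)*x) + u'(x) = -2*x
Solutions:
 u(x) = C1 - x^2 + sqrt(3)*exp(sqrt(3)*x)/3


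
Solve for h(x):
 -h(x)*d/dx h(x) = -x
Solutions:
 h(x) = -sqrt(C1 + x^2)
 h(x) = sqrt(C1 + x^2)


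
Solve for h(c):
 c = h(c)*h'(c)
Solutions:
 h(c) = -sqrt(C1 + c^2)
 h(c) = sqrt(C1 + c^2)


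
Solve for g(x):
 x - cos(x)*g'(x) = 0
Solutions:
 g(x) = C1 + Integral(x/cos(x), x)


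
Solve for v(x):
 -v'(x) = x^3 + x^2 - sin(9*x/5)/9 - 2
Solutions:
 v(x) = C1 - x^4/4 - x^3/3 + 2*x - 5*cos(9*x/5)/81


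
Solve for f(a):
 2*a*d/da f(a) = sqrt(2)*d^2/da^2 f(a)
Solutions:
 f(a) = C1 + C2*erfi(2^(3/4)*a/2)


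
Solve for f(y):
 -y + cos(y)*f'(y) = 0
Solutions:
 f(y) = C1 + Integral(y/cos(y), y)


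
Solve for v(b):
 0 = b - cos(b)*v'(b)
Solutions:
 v(b) = C1 + Integral(b/cos(b), b)


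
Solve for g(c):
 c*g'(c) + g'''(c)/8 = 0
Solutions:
 g(c) = C1 + Integral(C2*airyai(-2*c) + C3*airybi(-2*c), c)


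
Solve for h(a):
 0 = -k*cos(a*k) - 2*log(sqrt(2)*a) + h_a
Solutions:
 h(a) = C1 + 2*a*log(a) - 2*a + a*log(2) + k*Piecewise((sin(a*k)/k, Ne(k, 0)), (a, True))


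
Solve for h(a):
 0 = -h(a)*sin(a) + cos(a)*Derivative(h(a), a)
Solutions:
 h(a) = C1/cos(a)


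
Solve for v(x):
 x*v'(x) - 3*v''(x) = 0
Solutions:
 v(x) = C1 + C2*erfi(sqrt(6)*x/6)


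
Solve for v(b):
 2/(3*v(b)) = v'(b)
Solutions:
 v(b) = -sqrt(C1 + 12*b)/3
 v(b) = sqrt(C1 + 12*b)/3


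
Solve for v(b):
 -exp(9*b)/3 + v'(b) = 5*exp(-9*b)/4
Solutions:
 v(b) = C1 + exp(9*b)/27 - 5*exp(-9*b)/36


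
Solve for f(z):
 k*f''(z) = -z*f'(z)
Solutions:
 f(z) = C1 + C2*sqrt(k)*erf(sqrt(2)*z*sqrt(1/k)/2)


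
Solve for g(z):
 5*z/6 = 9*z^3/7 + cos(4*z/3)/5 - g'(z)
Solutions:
 g(z) = C1 + 9*z^4/28 - 5*z^2/12 + 3*sin(4*z/3)/20


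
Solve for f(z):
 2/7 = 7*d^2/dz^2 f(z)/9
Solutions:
 f(z) = C1 + C2*z + 9*z^2/49


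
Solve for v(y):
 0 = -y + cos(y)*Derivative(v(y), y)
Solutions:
 v(y) = C1 + Integral(y/cos(y), y)


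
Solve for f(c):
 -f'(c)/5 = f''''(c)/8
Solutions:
 f(c) = C1 + C4*exp(-2*5^(2/3)*c/5) + (C2*sin(sqrt(3)*5^(2/3)*c/5) + C3*cos(sqrt(3)*5^(2/3)*c/5))*exp(5^(2/3)*c/5)


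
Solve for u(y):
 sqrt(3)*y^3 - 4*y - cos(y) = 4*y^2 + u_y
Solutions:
 u(y) = C1 + sqrt(3)*y^4/4 - 4*y^3/3 - 2*y^2 - sin(y)


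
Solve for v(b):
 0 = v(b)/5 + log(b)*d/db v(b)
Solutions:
 v(b) = C1*exp(-li(b)/5)


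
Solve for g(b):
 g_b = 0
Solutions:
 g(b) = C1


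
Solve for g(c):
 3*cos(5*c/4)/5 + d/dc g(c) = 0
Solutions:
 g(c) = C1 - 12*sin(5*c/4)/25


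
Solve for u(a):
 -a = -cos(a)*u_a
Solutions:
 u(a) = C1 + Integral(a/cos(a), a)


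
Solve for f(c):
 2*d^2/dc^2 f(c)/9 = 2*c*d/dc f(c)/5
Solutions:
 f(c) = C1 + C2*erfi(3*sqrt(10)*c/10)


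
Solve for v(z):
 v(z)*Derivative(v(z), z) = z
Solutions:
 v(z) = -sqrt(C1 + z^2)
 v(z) = sqrt(C1 + z^2)


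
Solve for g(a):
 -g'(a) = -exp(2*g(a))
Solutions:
 g(a) = log(-sqrt(-1/(C1 + a))) - log(2)/2
 g(a) = log(-1/(C1 + a))/2 - log(2)/2


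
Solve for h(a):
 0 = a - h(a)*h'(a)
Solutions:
 h(a) = -sqrt(C1 + a^2)
 h(a) = sqrt(C1 + a^2)


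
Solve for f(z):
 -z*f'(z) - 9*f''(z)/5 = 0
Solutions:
 f(z) = C1 + C2*erf(sqrt(10)*z/6)


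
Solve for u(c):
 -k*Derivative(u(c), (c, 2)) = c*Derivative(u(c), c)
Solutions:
 u(c) = C1 + C2*sqrt(k)*erf(sqrt(2)*c*sqrt(1/k)/2)


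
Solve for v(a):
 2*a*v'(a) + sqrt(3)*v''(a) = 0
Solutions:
 v(a) = C1 + C2*erf(3^(3/4)*a/3)


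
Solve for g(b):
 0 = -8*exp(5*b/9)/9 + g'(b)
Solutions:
 g(b) = C1 + 8*exp(5*b/9)/5


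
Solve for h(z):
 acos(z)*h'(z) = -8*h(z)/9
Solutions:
 h(z) = C1*exp(-8*Integral(1/acos(z), z)/9)


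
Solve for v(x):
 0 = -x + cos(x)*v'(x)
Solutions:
 v(x) = C1 + Integral(x/cos(x), x)


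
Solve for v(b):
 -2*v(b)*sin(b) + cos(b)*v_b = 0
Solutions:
 v(b) = C1/cos(b)^2


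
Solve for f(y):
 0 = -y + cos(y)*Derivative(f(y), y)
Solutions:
 f(y) = C1 + Integral(y/cos(y), y)


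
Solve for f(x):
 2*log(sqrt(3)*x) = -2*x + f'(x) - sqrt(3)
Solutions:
 f(x) = C1 + x^2 + 2*x*log(x) - 2*x + x*log(3) + sqrt(3)*x


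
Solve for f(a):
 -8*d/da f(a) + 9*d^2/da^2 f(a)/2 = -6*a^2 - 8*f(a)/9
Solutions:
 f(a) = C1*exp(4*a*(2 - sqrt(3))/9) + C2*exp(4*a*(sqrt(3) + 2)/9) - 27*a^2/4 - 243*a/2 - 32805/32


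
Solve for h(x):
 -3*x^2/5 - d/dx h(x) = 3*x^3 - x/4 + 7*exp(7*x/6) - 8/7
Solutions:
 h(x) = C1 - 3*x^4/4 - x^3/5 + x^2/8 + 8*x/7 - 6*exp(7*x/6)


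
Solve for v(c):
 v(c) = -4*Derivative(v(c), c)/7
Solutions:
 v(c) = C1*exp(-7*c/4)


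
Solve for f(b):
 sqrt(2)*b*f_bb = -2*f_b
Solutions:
 f(b) = C1 + C2*b^(1 - sqrt(2))


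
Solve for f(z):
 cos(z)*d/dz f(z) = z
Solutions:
 f(z) = C1 + Integral(z/cos(z), z)


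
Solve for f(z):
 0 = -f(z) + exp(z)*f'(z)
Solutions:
 f(z) = C1*exp(-exp(-z))


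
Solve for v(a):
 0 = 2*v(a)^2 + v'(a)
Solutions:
 v(a) = 1/(C1 + 2*a)


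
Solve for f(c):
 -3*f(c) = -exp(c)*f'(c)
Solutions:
 f(c) = C1*exp(-3*exp(-c))


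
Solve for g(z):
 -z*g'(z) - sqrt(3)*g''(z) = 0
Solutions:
 g(z) = C1 + C2*erf(sqrt(2)*3^(3/4)*z/6)


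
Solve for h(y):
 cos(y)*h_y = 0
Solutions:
 h(y) = C1


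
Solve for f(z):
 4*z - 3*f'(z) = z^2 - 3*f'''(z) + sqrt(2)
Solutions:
 f(z) = C1 + C2*exp(-z) + C3*exp(z) - z^3/9 + 2*z^2/3 - 2*z/3 - sqrt(2)*z/3


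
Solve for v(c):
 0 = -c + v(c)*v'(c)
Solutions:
 v(c) = -sqrt(C1 + c^2)
 v(c) = sqrt(C1 + c^2)


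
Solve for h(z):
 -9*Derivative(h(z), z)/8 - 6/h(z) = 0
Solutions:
 h(z) = -sqrt(C1 - 96*z)/3
 h(z) = sqrt(C1 - 96*z)/3


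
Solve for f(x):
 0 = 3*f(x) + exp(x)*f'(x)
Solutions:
 f(x) = C1*exp(3*exp(-x))


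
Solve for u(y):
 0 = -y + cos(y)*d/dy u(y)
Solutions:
 u(y) = C1 + Integral(y/cos(y), y)


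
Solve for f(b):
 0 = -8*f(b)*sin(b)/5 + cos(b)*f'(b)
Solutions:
 f(b) = C1/cos(b)^(8/5)


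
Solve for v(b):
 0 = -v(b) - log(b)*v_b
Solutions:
 v(b) = C1*exp(-li(b))


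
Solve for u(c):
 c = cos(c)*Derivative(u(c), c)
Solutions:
 u(c) = C1 + Integral(c/cos(c), c)


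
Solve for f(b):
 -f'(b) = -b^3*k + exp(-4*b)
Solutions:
 f(b) = C1 + b^4*k/4 + exp(-4*b)/4


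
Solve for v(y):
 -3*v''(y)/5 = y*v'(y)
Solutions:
 v(y) = C1 + C2*erf(sqrt(30)*y/6)


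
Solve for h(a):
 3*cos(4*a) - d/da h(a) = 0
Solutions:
 h(a) = C1 + 3*sin(4*a)/4


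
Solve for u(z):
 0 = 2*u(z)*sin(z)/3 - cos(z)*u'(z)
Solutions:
 u(z) = C1/cos(z)^(2/3)


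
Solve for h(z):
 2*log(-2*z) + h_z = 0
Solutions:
 h(z) = C1 - 2*z*log(-z) + 2*z*(1 - log(2))


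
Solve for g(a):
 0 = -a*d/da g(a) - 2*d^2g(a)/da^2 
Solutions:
 g(a) = C1 + C2*erf(a/2)


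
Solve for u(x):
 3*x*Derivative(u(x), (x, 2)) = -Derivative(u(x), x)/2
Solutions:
 u(x) = C1 + C2*x^(5/6)


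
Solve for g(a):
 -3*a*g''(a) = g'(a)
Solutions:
 g(a) = C1 + C2*a^(2/3)


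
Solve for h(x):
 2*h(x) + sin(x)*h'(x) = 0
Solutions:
 h(x) = C1*(cos(x) + 1)/(cos(x) - 1)


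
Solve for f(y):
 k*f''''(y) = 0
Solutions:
 f(y) = C1 + C2*y + C3*y^2 + C4*y^3


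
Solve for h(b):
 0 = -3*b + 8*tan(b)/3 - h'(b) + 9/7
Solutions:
 h(b) = C1 - 3*b^2/2 + 9*b/7 - 8*log(cos(b))/3


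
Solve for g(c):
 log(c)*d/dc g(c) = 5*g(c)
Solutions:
 g(c) = C1*exp(5*li(c))


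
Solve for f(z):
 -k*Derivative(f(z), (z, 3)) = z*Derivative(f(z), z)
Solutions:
 f(z) = C1 + Integral(C2*airyai(z*(-1/k)^(1/3)) + C3*airybi(z*(-1/k)^(1/3)), z)


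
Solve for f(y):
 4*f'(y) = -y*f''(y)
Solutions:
 f(y) = C1 + C2/y^3


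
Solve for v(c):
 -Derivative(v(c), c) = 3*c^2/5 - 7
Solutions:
 v(c) = C1 - c^3/5 + 7*c


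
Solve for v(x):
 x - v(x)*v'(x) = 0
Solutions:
 v(x) = -sqrt(C1 + x^2)
 v(x) = sqrt(C1 + x^2)


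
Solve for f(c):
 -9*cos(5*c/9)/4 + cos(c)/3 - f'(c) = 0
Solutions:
 f(c) = C1 - 81*sin(5*c/9)/20 + sin(c)/3


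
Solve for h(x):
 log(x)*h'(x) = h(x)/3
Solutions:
 h(x) = C1*exp(li(x)/3)


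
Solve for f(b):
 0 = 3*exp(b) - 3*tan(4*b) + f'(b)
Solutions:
 f(b) = C1 - 3*exp(b) - 3*log(cos(4*b))/4


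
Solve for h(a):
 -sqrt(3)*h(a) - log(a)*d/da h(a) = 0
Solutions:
 h(a) = C1*exp(-sqrt(3)*li(a))


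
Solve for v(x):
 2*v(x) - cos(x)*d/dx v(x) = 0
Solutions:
 v(x) = C1*(sin(x) + 1)/(sin(x) - 1)


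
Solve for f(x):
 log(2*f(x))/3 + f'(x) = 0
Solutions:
 3*Integral(1/(log(_y) + log(2)), (_y, f(x))) = C1 - x


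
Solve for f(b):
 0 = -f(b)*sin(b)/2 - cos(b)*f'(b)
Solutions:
 f(b) = C1*sqrt(cos(b))


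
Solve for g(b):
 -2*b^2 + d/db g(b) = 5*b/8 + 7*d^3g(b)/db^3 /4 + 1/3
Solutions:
 g(b) = C1 + C2*exp(-2*sqrt(7)*b/7) + C3*exp(2*sqrt(7)*b/7) + 2*b^3/3 + 5*b^2/16 + 22*b/3


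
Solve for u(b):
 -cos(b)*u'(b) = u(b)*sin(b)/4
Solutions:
 u(b) = C1*cos(b)^(1/4)


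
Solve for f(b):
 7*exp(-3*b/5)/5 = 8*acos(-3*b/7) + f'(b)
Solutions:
 f(b) = C1 - 8*b*acos(-3*b/7) - 8*sqrt(49 - 9*b^2)/3 - 7*exp(-3*b/5)/3


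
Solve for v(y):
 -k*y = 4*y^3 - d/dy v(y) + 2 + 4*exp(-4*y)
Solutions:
 v(y) = C1 + k*y^2/2 + y^4 + 2*y - exp(-4*y)


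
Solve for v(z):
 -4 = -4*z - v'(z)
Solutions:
 v(z) = C1 - 2*z^2 + 4*z


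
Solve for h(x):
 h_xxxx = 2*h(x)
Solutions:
 h(x) = C1*exp(-2^(1/4)*x) + C2*exp(2^(1/4)*x) + C3*sin(2^(1/4)*x) + C4*cos(2^(1/4)*x)


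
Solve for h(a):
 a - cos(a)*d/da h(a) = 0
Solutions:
 h(a) = C1 + Integral(a/cos(a), a)


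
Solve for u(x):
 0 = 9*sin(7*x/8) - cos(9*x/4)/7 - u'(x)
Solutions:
 u(x) = C1 - 4*sin(9*x/4)/63 - 72*cos(7*x/8)/7


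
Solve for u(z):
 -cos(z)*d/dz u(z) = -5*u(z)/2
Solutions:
 u(z) = C1*(sin(z) + 1)^(5/4)/(sin(z) - 1)^(5/4)


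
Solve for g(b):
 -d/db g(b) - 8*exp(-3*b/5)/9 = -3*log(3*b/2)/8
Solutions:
 g(b) = C1 + 3*b*log(b)/8 + 3*b*(-1 - log(2) + log(3))/8 + 40*exp(-3*b/5)/27


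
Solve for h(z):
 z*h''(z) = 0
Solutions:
 h(z) = C1 + C2*z


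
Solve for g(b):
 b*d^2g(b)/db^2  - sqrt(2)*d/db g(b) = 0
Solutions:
 g(b) = C1 + C2*b^(1 + sqrt(2))


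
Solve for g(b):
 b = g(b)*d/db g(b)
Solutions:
 g(b) = -sqrt(C1 + b^2)
 g(b) = sqrt(C1 + b^2)


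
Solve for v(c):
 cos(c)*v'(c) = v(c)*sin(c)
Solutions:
 v(c) = C1/cos(c)


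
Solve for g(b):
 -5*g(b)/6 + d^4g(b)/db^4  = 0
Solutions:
 g(b) = C1*exp(-5^(1/4)*6^(3/4)*b/6) + C2*exp(5^(1/4)*6^(3/4)*b/6) + C3*sin(5^(1/4)*6^(3/4)*b/6) + C4*cos(5^(1/4)*6^(3/4)*b/6)


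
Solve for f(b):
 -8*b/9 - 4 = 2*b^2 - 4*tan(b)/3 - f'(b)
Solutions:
 f(b) = C1 + 2*b^3/3 + 4*b^2/9 + 4*b + 4*log(cos(b))/3


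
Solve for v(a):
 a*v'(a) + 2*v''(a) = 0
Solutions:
 v(a) = C1 + C2*erf(a/2)


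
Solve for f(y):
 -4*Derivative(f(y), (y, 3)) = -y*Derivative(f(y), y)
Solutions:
 f(y) = C1 + Integral(C2*airyai(2^(1/3)*y/2) + C3*airybi(2^(1/3)*y/2), y)


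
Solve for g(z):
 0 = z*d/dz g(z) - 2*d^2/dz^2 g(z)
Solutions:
 g(z) = C1 + C2*erfi(z/2)


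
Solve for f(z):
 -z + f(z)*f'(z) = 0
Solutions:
 f(z) = -sqrt(C1 + z^2)
 f(z) = sqrt(C1 + z^2)


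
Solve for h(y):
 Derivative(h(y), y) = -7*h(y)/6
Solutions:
 h(y) = C1*exp(-7*y/6)


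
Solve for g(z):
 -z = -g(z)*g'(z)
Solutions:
 g(z) = -sqrt(C1 + z^2)
 g(z) = sqrt(C1 + z^2)


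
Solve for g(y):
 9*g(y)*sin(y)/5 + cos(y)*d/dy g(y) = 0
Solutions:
 g(y) = C1*cos(y)^(9/5)


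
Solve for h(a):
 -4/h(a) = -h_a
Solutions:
 h(a) = -sqrt(C1 + 8*a)
 h(a) = sqrt(C1 + 8*a)


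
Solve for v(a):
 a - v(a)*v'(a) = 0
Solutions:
 v(a) = -sqrt(C1 + a^2)
 v(a) = sqrt(C1 + a^2)


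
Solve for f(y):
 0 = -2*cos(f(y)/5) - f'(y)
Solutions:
 2*y - 5*log(sin(f(y)/5) - 1)/2 + 5*log(sin(f(y)/5) + 1)/2 = C1


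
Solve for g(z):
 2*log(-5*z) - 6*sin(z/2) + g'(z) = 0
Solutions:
 g(z) = C1 - 2*z*log(-z) - 2*z*log(5) + 2*z - 12*cos(z/2)


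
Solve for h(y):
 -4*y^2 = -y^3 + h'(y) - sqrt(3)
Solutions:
 h(y) = C1 + y^4/4 - 4*y^3/3 + sqrt(3)*y


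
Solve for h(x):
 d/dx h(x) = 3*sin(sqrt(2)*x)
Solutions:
 h(x) = C1 - 3*sqrt(2)*cos(sqrt(2)*x)/2


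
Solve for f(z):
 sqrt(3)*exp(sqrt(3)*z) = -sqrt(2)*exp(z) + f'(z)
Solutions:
 f(z) = C1 + sqrt(2)*exp(z) + exp(sqrt(3)*z)


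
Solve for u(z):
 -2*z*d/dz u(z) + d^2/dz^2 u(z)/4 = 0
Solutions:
 u(z) = C1 + C2*erfi(2*z)


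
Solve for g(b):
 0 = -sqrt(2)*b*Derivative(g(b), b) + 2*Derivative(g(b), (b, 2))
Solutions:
 g(b) = C1 + C2*erfi(2^(1/4)*b/2)


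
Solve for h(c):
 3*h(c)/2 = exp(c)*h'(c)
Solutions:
 h(c) = C1*exp(-3*exp(-c)/2)


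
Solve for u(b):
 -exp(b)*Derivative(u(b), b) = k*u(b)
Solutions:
 u(b) = C1*exp(k*exp(-b))


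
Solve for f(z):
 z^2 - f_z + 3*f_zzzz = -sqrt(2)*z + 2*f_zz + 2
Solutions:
 f(z) = C1 + C4*exp(z) + z^3/3 - 2*z^2 + sqrt(2)*z^2/2 - 2*sqrt(2)*z + 6*z + (C2*sin(sqrt(3)*z/6) + C3*cos(sqrt(3)*z/6))*exp(-z/2)


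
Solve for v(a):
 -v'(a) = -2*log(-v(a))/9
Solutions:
 -li(-v(a)) = C1 + 2*a/9


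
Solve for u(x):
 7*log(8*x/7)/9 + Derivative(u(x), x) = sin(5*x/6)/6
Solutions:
 u(x) = C1 - 7*x*log(x)/9 - 7*x*log(2)/3 + 7*x/9 + 7*x*log(7)/9 - cos(5*x/6)/5


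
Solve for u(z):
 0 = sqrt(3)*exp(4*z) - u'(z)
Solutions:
 u(z) = C1 + sqrt(3)*exp(4*z)/4


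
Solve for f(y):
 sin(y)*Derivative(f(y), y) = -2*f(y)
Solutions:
 f(y) = C1*(cos(y) + 1)/(cos(y) - 1)


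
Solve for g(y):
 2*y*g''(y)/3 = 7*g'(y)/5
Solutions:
 g(y) = C1 + C2*y^(31/10)


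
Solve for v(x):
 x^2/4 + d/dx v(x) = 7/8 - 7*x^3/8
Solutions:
 v(x) = C1 - 7*x^4/32 - x^3/12 + 7*x/8


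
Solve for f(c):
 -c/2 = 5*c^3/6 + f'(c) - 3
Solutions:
 f(c) = C1 - 5*c^4/24 - c^2/4 + 3*c


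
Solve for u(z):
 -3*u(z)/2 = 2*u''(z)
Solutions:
 u(z) = C1*sin(sqrt(3)*z/2) + C2*cos(sqrt(3)*z/2)


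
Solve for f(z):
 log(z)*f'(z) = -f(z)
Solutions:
 f(z) = C1*exp(-li(z))


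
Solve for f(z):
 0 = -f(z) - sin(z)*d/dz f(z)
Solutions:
 f(z) = C1*sqrt(cos(z) + 1)/sqrt(cos(z) - 1)


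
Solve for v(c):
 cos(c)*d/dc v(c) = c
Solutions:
 v(c) = C1 + Integral(c/cos(c), c)


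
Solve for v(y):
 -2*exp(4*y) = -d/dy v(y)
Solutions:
 v(y) = C1 + exp(4*y)/2


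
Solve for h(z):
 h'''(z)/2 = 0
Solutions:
 h(z) = C1 + C2*z + C3*z^2


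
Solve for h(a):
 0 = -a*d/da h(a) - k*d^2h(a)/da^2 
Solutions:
 h(a) = C1 + C2*sqrt(k)*erf(sqrt(2)*a*sqrt(1/k)/2)


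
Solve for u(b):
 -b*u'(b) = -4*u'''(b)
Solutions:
 u(b) = C1 + Integral(C2*airyai(2^(1/3)*b/2) + C3*airybi(2^(1/3)*b/2), b)


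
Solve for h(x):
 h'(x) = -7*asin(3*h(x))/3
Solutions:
 Integral(1/asin(3*_y), (_y, h(x))) = C1 - 7*x/3


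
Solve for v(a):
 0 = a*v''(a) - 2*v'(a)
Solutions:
 v(a) = C1 + C2*a^3
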